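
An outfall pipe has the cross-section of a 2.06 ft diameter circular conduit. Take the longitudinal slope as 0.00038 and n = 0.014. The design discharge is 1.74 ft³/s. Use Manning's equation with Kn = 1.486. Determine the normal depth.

y_n = 0.897 ft

Manning's equation rearranged: A R^(2/3) = nQ / (1.486·√S) = 0.014 × 1.74 / (1.486 × √0.00038) = 0.8409.
At y = 1.1 ft: A R^(2/3) = 1.195 — too large.
At y = 0.617 ft: A R^(2/3) = 0.418 — too small.
At y = 0.897 ft: A R^(2/3) = 0.8413 — close enough.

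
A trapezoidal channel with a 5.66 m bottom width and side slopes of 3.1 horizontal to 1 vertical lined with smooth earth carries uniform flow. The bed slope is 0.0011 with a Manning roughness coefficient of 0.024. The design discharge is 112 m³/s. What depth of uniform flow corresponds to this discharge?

Manning's equation rearranged: A R^(2/3) = nQ / (1·√S) = 0.024 × 112 / (√0.0011) = 81.05.
At y = 3.8 m: A R^(2/3) = 111.4 — over.
At y = 3.3 m: A R^(2/3) = 81.31 — close enough.

y_n = 3.3 m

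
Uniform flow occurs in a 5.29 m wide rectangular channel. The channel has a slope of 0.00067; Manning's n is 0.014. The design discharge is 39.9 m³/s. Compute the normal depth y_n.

Manning's equation rearranged: A R^(2/3) = nQ / (1·√S) = 0.014 × 39.9 / (√0.00067) = 21.58.
Trying y = 2.73 m: A R^(2/3) = 17.58 — short.
Trying y = 3.74 m: A R^(2/3) = 26.49 — over.
Trying y = 3.19 m: A R^(2/3) = 21.58 — matches.

y_n = 3.19 m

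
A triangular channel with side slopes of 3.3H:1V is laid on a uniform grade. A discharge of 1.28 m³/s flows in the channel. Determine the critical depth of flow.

y_c = 0.498 m

At critical depth, Q² T / (g A³) = 1, i.e. A³/T = Q²/g = 1.28²/9.81 = 0.167.
Try y = 0.612 m: A³/T = 0.4675 — high.
Try y = 0.372 m: A³/T = 0.03879 — low.
Try y = 0.498 m: A³/T = 0.1668 — close enough.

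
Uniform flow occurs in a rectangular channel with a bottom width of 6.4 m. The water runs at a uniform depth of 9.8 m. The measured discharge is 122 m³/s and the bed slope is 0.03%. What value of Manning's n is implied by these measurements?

n = 0.016

Flow area A = b·y = 6.4 × 9.8 = 62.72 m². Wetted perimeter P = b + 2y = 6.4 + 2×9.8 = 26 m.
Hydraulic radius R = A/P = 62.72/26 = 2.412 m.
Rearranging Manning's equation: n = (1/Q) A R^(2/3) S^(1/2) = (1/122) × 62.72 × 2.412^(2/3) × √0.0003 = 0.016.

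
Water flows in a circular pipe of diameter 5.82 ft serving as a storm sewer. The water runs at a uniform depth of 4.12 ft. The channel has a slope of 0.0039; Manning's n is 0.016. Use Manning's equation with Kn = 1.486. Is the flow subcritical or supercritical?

subcritical

For a circular section of diameter D = 5.82 ft at depth y = 4.12 ft, the central angle is θ = 2 arccos(1 − 2y/D) = 3.999 rad. Then A = (D²/8)(θ − sin θ) = 20.14 ft² and P = Dθ/2 = 11.64 ft.
Hydraulic radius R = A/P = 20.14/11.64 = 1.73 ft.
V = (1.486/n) R^(2/3) √S = (1.486/0.016) × 1.73^(2/3) × √0.0039 = 8.359 ft/s. Hydraulic depth D_h = A/T = 20.14/5.293 = 3.804 ft.
Froude number Fr = V/√(g·D_h) = 8.359/√(32.2×3.804) = 0.755, which is less than 1, so the flow is subcritical.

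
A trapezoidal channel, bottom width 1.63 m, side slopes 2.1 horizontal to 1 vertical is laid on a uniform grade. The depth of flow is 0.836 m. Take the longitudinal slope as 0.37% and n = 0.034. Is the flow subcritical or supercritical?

subcritical

With bottom width b = 1.63 m and side slope z = 2.1: A = (b + zy)y = (1.63 + 2.1×0.836)×0.836 = 2.83 m²; P = b + 2y√(1+z²) = 1.63 + 2×0.836×2.326 = 5.519 m.
Hydraulic radius R = A/P = 2.83/5.519 = 0.5128 m.
V = (1/n) R^(2/3) √S = (1/0.034) × 0.5128^(2/3) × √0.0037 = 1.146 m/s. Hydraulic depth D_h = A/T = 2.83/5.141 = 0.5505 m.
Froude number Fr = V/√(g·D_h) = 1.146/√(9.81×0.5505) = 0.493, which is less than 1, so the flow is subcritical.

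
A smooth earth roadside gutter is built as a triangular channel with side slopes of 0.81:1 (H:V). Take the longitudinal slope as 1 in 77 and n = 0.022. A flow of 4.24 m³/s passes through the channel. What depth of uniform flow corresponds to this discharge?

Manning's equation rearranged: A R^(2/3) = nQ / (1·√S) = 0.022 × 4.24 / (√0.01299) = 0.8185.
Trying y = 1.55 m: A R^(2/3) = 1.206 — over.
Trying y = 1.34 m: A R^(2/3) = 0.8179 — matches.

y_n = 1.34 m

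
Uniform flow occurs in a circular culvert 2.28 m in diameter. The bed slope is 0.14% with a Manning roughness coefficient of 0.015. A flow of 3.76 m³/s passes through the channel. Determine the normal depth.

y_n = 1.19 m

Manning's equation rearranged: A R^(2/3) = nQ / (1·√S) = 0.015 × 3.76 / (√0.0014) = 1.507.
Trying y = 0.901 m: A R^(2/3) = 0.9251 — low.
Trying y = 1.51 m: A R^(2/3) = 2.18 — high.
Trying y = 1.19 m: A R^(2/3) = 1.508 — close enough.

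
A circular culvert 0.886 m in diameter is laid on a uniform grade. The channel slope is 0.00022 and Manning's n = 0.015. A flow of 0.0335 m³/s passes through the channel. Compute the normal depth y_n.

Manning's equation rearranged: A R^(2/3) = nQ / (1·√S) = 0.015 × 0.0335 / (√0.00022) = 0.03388.
Trying y = 0.287 m: A R^(2/3) = 0.05123 — high.
Trying y = 0.19 m: A R^(2/3) = 0.02275 — low.
Trying y = 0.232 m: A R^(2/3) = 0.03388 — close enough.

y_n = 0.232 m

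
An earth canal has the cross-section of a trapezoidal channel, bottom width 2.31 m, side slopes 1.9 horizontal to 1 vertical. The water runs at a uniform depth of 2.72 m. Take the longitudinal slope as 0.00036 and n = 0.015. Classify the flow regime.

subcritical

With bottom width b = 2.31 m and side slope z = 1.9: A = (b + zy)y = (2.31 + 1.9×2.72)×2.72 = 20.34 m²; P = b + 2y√(1+z²) = 2.31 + 2×2.72×2.147 = 13.99 m.
Hydraulic radius R = A/P = 20.34/13.99 = 1.454 m.
V = (1/n) R^(2/3) √S = (1/0.015) × 1.454^(2/3) × √0.00036 = 1.623 m/s. Hydraulic depth D_h = A/T = 20.34/12.65 = 1.608 m.
Froude number Fr = V/√(g·D_h) = 1.623/√(9.81×1.608) = 0.409, which is less than 1, so the flow is subcritical.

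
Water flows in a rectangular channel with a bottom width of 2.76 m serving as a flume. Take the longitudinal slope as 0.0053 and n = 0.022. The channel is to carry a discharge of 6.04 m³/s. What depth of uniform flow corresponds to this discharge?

Manning's equation rearranged: A R^(2/3) = nQ / (1·√S) = 0.022 × 6.04 / (√0.0053) = 1.825.
Try y = 0.758 m: A R^(2/3) = 1.299 — short.
Try y = 1.22 m: A R^(2/3) = 2.52 — over.
Try y = 0.965 m: A R^(2/3) = 1.826 — ≈ 1.825.

y_n = 0.965 m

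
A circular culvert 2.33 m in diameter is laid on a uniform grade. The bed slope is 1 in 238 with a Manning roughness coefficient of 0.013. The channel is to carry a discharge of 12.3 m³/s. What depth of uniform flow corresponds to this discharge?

y_n = 1.62 m

Manning's equation rearranged: A R^(2/3) = nQ / (1·√S) = 0.013 × 12.3 / (√0.004202) = 2.467.
At y = 1.94 m: A R^(2/3) = 3.015 — too large.
At y = 1.25 m: A R^(2/3) = 1.673 — too small.
At y = 1.62 m: A R^(2/3) = 2.468 — close enough.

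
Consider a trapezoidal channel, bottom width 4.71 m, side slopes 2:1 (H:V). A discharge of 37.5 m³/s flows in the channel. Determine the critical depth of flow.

y_c = 1.5 m

At critical depth, Q² T / (g A³) = 1, i.e. A³/T = Q²/g = 37.5²/9.81 = 143.3.
At y = 1.72 m: A³/T = 237.7 — too large.
At y = 1.23 m: A³/T = 71.23 — too small.
At y = 1.5 m: A³/T = 144.4 — close enough.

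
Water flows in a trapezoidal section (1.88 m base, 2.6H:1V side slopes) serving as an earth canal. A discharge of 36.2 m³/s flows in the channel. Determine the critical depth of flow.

At critical depth, Q² T / (g A³) = 1, i.e. A³/T = Q²/g = 36.2²/9.81 = 133.6.
At y = 1.43 m: A³/T = 55.07 — too small.
At y = 1.76 m: A³/T = 133 — ≈ 133.6.

y_c = 1.76 m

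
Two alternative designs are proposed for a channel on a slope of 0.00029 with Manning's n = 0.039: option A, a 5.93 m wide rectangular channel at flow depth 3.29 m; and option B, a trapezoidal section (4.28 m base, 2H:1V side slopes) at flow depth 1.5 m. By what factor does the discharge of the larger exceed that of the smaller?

Channel A: Flow area A = b·y = 5.93 × 3.29 = 19.51 m². Wetted perimeter P = b + 2y = 5.93 + 2×3.29 = 12.51 m. Hydraulic radius R = A/P = 19.51/12.51 = 1.56 m. Q_A = (1/0.039)·19.51·1.56^(2/3)·√0.00029 = 11.46 m³/s.
Channel B: With bottom width b = 4.28 m and side slope z = 2: A = (b + zy)y = (4.28 + 2×1.5)×1.5 = 10.92 m²; P = b + 2y√(1+z²) = 4.28 + 2×1.5×2.236 = 10.99 m. Hydraulic radius R = A/P = 10.92/10.99 = 0.9938 m. Q_B = (1/0.039)·10.92·0.9938^(2/3)·√0.00029 = 4.748 m³/s.
The larger discharge is 11.46 m³/s and the smaller is 4.748 m³/s; the ratio is 2.41.

2.41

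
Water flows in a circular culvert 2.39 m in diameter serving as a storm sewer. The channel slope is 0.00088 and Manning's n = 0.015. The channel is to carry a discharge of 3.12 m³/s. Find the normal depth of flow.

Manning's equation rearranged: A R^(2/3) = nQ / (1·√S) = 0.015 × 3.12 / (√0.00088) = 1.578.
Try y = 0.925 m: A R^(2/3) = 1.009 — too small.
Try y = 1.35 m: A R^(2/3) = 1.946 — too large.
Try y = 1.19 m: A R^(2/3) = 1.58 — close enough.

y_n = 1.19 m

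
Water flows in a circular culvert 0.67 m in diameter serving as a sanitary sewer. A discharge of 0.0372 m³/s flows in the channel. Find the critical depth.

y_c = 0.118 m

At critical depth, Q² T / (g A³) = 1, i.e. A³/T = Q²/g = 0.0372²/9.81 = 0.0001411.
Try y = 0.139 m: A³/T = 0.0002724 — high.
Try y = 0.118 m: A³/T = 0.0001433 — ≈ 0.0001411.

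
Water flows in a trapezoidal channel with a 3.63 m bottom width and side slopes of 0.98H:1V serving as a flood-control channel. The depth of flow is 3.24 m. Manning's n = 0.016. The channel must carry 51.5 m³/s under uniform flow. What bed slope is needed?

S = 0.00067

With bottom width b = 3.63 m and side slope z = 0.98: A = (b + zy)y = (3.63 + 0.98×3.24)×3.24 = 22.05 m²; P = b + 2y√(1+z²) = 3.63 + 2×3.24×1.4 = 12.7 m.
Hydraulic radius R = A/P = 22.05/12.7 = 1.736 m.
From Manning's equation, S = [nQ / (1 A R^(2/3))]² = [0.016 × 51.5 / (1 × 22.05 × 1.736^(2/3))]² = 0.00067.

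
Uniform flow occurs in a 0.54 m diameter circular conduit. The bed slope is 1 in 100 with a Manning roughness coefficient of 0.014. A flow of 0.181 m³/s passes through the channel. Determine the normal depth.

y_n = 0.244 m

Manning's equation rearranged: A R^(2/3) = nQ / (1·√S) = 0.014 × 0.181 / (√0.01) = 0.02534.
At y = 0.268 m: A R^(2/3) = 0.02976 — over.
At y = 0.175 m: A R^(2/3) = 0.01369 — short.
At y = 0.244 m: A R^(2/3) = 0.02529 — close enough.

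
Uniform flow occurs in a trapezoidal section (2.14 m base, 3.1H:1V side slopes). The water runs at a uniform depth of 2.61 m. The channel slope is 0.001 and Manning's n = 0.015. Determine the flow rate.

Q = 70.3 m³/s

With bottom width b = 2.14 m and side slope z = 3.1: A = (b + zy)y = (2.14 + 3.1×2.61)×2.61 = 26.7 m²; P = b + 2y√(1+z²) = 2.14 + 2×2.61×3.257 = 19.14 m.
Hydraulic radius R = A/P = 26.7/19.14 = 1.395 m.
Manning's equation: Q = (1/n) A R^(2/3) S^(1/2) = (1/0.015) × 26.7 × 1.395^(2/3) × 0.001^(1/2) = 70.3 m³/s.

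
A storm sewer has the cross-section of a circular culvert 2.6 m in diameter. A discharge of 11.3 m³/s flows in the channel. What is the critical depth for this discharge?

y_c = 1.52 m

At critical depth, Q² T / (g A³) = 1, i.e. A³/T = Q²/g = 11.3²/9.81 = 13.02.
Trying y = 1.27 m: A³/T = 6.581 — low.
Trying y = 1.52 m: A³/T = 13.08 — close enough.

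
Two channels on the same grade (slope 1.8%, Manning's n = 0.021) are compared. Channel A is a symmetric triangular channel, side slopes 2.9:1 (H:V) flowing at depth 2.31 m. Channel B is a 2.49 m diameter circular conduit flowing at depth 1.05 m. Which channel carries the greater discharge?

Channel A: For a triangular section with side slope z = 2.9: A = zy² = 2.9×2.31² = 15.47 m²; P = 2y√(1+z²) = 2×2.31×3.068 = 14.17 m. Hydraulic radius R = A/P = 15.47/14.17 = 1.092 m. Q_A = (1/0.021)·15.47·1.092^(2/3)·√0.018 = 104.8 m³/s.
Channel B: For a circular section of diameter D = 2.49 m at depth y = 1.05 m, the central angle is θ = 2 arccos(1 − 2y/D) = 2.827 rad. Then A = (D²/8)(θ − sin θ) = 1.951 m² and P = Dθ/2 = 3.52 m. Hydraulic radius R = A/P = 1.951/3.52 = 0.5544 m. Q_B = (1/0.021)·1.951·0.5544^(2/3)·√0.018 = 8.412 m³/s.
Q_A = 104.8 m³/s vs Q_B = 8.412 m³/s, so channel A carries more.

channel A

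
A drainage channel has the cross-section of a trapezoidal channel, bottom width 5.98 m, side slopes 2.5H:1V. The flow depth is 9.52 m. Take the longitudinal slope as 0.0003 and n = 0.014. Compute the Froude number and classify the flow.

With bottom width b = 5.98 m and side slope z = 2.5: A = (b + zy)y = (5.98 + 2.5×9.52)×9.52 = 283.5 m²; P = b + 2y√(1+z²) = 5.98 + 2×9.52×2.693 = 57.25 m.
Hydraulic radius R = A/P = 283.5/57.25 = 4.952 m.
V = (1/n) R^(2/3) √S = (1/0.014) × 4.952^(2/3) × √0.0003 = 3.595 m/s. Hydraulic depth D_h = A/T = 283.5/53.58 = 5.291 m.
Froude number Fr = V/√(g·D_h) = 3.595/√(9.81×5.291) = 0.499, which is less than 1, so the flow is subcritical.

subcritical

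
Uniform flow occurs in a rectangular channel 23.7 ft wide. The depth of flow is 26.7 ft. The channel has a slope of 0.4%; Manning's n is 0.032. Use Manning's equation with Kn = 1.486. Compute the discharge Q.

Q = 7560 ft³/s

Flow area A = b·y = 23.7 × 26.7 = 632.8 ft². Wetted perimeter P = b + 2y = 23.7 + 2×26.7 = 77.1 ft.
Hydraulic radius R = A/P = 632.8/77.1 = 8.207 ft.
Manning's equation: Q = (1.486/n) A R^(2/3) S^(1/2) = (1.486/0.032) × 632.8 × 8.207^(2/3) × 0.004^(1/2) = 7560 ft³/s.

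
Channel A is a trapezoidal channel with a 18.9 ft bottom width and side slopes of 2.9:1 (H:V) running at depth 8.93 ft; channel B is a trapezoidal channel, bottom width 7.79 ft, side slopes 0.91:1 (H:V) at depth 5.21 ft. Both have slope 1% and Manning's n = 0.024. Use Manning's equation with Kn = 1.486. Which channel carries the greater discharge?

channel A

Channel A: With bottom width b = 18.9 ft and side slope z = 2.9: A = (b + zy)y = (18.9 + 2.9×8.93)×8.93 = 400 ft²; P = b + 2y√(1+z²) = 18.9 + 2×8.93×3.068 = 73.69 ft. Hydraulic radius R = A/P = 400/73.69 = 5.429 ft. Q_A = (1.486/0.024)·400·5.429^(2/3)·√0.01 = 7651 ft³/s.
Channel B: With bottom width b = 7.79 ft and side slope z = 0.91: A = (b + zy)y = (7.79 + 0.91×5.21)×5.21 = 65.29 ft²; P = b + 2y√(1+z²) = 7.79 + 2×5.21×1.352 = 21.88 ft. Hydraulic radius R = A/P = 65.29/21.88 = 2.984 ft. Q_B = (1.486/0.024)·65.29·2.984^(2/3)·√0.01 = 837.9 ft³/s.
Q_A = 7651 ft³/s vs Q_B = 837.9 ft³/s, so channel A carries more.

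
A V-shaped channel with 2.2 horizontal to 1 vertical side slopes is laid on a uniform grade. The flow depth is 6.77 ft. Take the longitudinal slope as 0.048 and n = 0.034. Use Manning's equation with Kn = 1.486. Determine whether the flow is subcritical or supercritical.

supercritical

For a triangular section with side slope z = 2.2: A = zy² = 2.2×6.77² = 100.8 ft²; P = 2y√(1+z²) = 2×6.77×2.417 = 32.72 ft.
Hydraulic radius R = A/P = 100.8/32.72 = 3.082 ft.
V = (1.486/n) R^(2/3) √S = (1.486/0.034) × 3.082^(2/3) × √0.048 = 20.28 ft/s. Hydraulic depth D_h = A/T = 100.8/29.79 = 3.385 ft.
Froude number Fr = V/√(g·D_h) = 20.28/√(32.2×3.385) = 1.94, which is greater than 1, so the flow is supercritical.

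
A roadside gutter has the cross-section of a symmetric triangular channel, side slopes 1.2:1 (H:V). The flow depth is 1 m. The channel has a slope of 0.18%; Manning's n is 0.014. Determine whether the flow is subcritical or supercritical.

subcritical

For a triangular section with side slope z = 1.2: A = zy² = 1.2×1² = 1.2 m²; P = 2y√(1+z²) = 2×1×1.562 = 3.124 m.
Hydraulic radius R = A/P = 1.2/3.124 = 0.3841 m.
V = (1/n) R^(2/3) √S = (1/0.014) × 0.3841^(2/3) × √0.0018 = 1.601 m/s. Hydraulic depth D_h = A/T = 1.2/2.4 = 0.5 m.
Froude number Fr = V/√(g·D_h) = 1.601/√(9.81×0.5) = 0.723, which is less than 1, so the flow is subcritical.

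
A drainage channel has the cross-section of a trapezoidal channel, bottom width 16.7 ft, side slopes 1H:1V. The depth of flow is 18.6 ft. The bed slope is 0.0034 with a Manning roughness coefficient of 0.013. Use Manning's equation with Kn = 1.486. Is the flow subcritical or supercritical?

With bottom width b = 16.7 ft and side slope z = 1: A = (b + zy)y = (16.7 + 1×18.6)×18.6 = 656.6 ft²; P = b + 2y√(1+z²) = 16.7 + 2×18.6×1.414 = 69.31 ft.
Hydraulic radius R = A/P = 656.6/69.31 = 9.473 ft.
V = (1.486/n) R^(2/3) √S = (1.486/0.013) × 9.473^(2/3) × √0.0034 = 29.84 ft/s. Hydraulic depth D_h = A/T = 656.6/53.9 = 12.18 ft.
Froude number Fr = V/√(g·D_h) = 29.84/√(32.2×12.18) = 1.51, which is greater than 1, so the flow is supercritical.

supercritical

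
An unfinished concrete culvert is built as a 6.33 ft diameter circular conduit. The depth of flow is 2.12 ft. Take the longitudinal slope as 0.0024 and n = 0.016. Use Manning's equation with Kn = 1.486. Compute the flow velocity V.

For a circular section of diameter D = 6.33 ft at depth y = 2.12 ft, the central angle is θ = 2 arccos(1 − 2y/D) = 2.469 rad. Then A = (D²/8)(θ − sin θ) = 9.242 ft² and P = Dθ/2 = 7.813 ft.
Hydraulic radius R = A/P = 9.242/7.813 = 1.183 ft.
From Manning's equation, V = (1.486/n) R^(2/3) S^(1/2) = (1.486/0.016) × 1.183^(2/3) × 0.0024^(1/2) = 5.09 ft/s.

V = 5.09 ft/s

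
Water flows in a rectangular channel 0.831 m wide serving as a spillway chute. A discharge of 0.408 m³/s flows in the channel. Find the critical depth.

y_c = 0.291 m

For a rectangular channel, critical depth y_c = (q²/g)^(1/3) where q = Q/b = 0.408/0.831 = 0.491 m²/s.
So y_c = (0.491²/9.81)^(1/3) = 0.291 m.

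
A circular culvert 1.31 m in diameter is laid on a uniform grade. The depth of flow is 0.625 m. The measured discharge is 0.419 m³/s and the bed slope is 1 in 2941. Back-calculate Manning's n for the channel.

For a circular section of diameter D = 1.31 m at depth y = 0.625 m, the central angle is θ = 2 arccos(1 − 2y/D) = 3.05 rad. Then A = (D²/8)(θ − sin θ) = 0.6346 m² and P = Dθ/2 = 1.998 m.
Hydraulic radius R = A/P = 0.6346/1.998 = 0.3177 m.
Rearranging Manning's equation: n = (1/Q) A R^(2/3) S^(1/2) = (1/0.419) × 0.6346 × 0.3177^(2/3) × √0.00034 = 0.013.

n = 0.013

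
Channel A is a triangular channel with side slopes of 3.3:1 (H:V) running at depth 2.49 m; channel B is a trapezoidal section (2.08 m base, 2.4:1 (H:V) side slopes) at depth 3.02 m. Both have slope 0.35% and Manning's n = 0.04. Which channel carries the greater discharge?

channel B

Channel A: For a triangular section with side slope z = 3.3: A = zy² = 3.3×2.49² = 20.46 m²; P = 2y√(1+z²) = 2×2.49×3.448 = 17.17 m. Hydraulic radius R = A/P = 20.46/17.17 = 1.191 m. Q_A = (1/0.04)·20.46·1.191^(2/3)·√0.0035 = 34.01 m³/s.
Channel B: With bottom width b = 2.08 m and side slope z = 2.4: A = (b + zy)y = (2.08 + 2.4×3.02)×3.02 = 28.17 m²; P = b + 2y√(1+z²) = 2.08 + 2×3.02×2.6 = 17.78 m. Hydraulic radius R = A/P = 28.17/17.78 = 1.584 m. Q_B = (1/0.04)·28.17·1.584^(2/3)·√0.0035 = 56.62 m³/s.
Q_A = 34.01 m³/s vs Q_B = 56.62 m³/s, so channel B carries more.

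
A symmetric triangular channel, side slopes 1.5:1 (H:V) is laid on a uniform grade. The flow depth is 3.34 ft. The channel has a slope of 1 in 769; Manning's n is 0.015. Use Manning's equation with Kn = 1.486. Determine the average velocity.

For a triangular section with side slope z = 1.5: A = zy² = 1.5×3.34² = 16.73 ft²; P = 2y√(1+z²) = 2×3.34×1.803 = 12.04 ft.
Hydraulic radius R = A/P = 16.73/12.04 = 1.39 ft.
From Manning's equation, V = (1.486/n) R^(2/3) S^(1/2) = (1.486/0.015) × 1.39^(2/3) × 0.0013^(1/2) = 4.45 ft/s.

V = 4.45 ft/s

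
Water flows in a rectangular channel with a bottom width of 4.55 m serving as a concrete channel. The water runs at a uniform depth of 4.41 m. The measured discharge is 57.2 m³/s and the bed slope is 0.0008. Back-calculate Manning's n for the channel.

n = 0.013

Flow area A = b·y = 4.55 × 4.41 = 20.07 m². Wetted perimeter P = b + 2y = 4.55 + 2×4.41 = 13.37 m.
Hydraulic radius R = A/P = 20.07/13.37 = 1.501 m.
Rearranging Manning's equation: n = (1/Q) A R^(2/3) S^(1/2) = (1/57.2) × 20.07 × 1.501^(2/3) × √0.0008 = 0.013.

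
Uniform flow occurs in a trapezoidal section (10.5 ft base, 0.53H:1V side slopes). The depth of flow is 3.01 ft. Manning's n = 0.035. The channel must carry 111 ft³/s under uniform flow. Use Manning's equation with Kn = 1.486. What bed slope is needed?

S = 0.00191

With bottom width b = 10.5 ft and side slope z = 0.53: A = (b + zy)y = (10.5 + 0.53×3.01)×3.01 = 36.41 ft²; P = b + 2y√(1+z²) = 10.5 + 2×3.01×1.132 = 17.31 ft.
Hydraulic radius R = A/P = 36.41/17.31 = 2.103 ft.
From Manning's equation, S = [nQ / (1.486 A R^(2/3))]² = [0.035 × 111 / (1.486 × 36.41 × 2.103^(2/3))]² = 0.00191.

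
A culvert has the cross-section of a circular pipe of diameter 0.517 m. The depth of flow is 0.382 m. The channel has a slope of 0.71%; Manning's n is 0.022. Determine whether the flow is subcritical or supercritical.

subcritical

For a circular section of diameter D = 0.517 m at depth y = 0.382 m, the central angle is θ = 2 arccos(1 − 2y/D) = 4.138 rad. Then A = (D²/8)(θ − sin θ) = 0.1663 m² and P = Dθ/2 = 1.07 m.
Hydraulic radius R = A/P = 0.1663/1.07 = 0.1555 m.
V = (1/n) R^(2/3) √S = (1/0.022) × 0.1555^(2/3) × √0.0071 = 1.107 m/s. Hydraulic depth D_h = A/T = 0.1663/0.4542 = 0.3661 m.
Froude number Fr = V/√(g·D_h) = 1.107/√(9.81×0.3661) = 0.584, which is less than 1, so the flow is subcritical.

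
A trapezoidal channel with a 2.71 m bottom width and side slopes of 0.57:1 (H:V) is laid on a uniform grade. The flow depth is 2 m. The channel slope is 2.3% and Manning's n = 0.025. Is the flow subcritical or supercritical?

With bottom width b = 2.71 m and side slope z = 0.57: A = (b + zy)y = (2.71 + 0.57×2)×2 = 7.7 m²; P = b + 2y√(1+z²) = 2.71 + 2×2×1.151 = 7.314 m.
Hydraulic radius R = A/P = 7.7/7.314 = 1.053 m.
V = (1/n) R^(2/3) √S = (1/0.025) × 1.053^(2/3) × √0.023 = 6.278 m/s. Hydraulic depth D_h = A/T = 7.7/4.99 = 1.543 m.
Froude number Fr = V/√(g·D_h) = 6.278/√(9.81×1.543) = 1.61, which is greater than 1, so the flow is supercritical.

supercritical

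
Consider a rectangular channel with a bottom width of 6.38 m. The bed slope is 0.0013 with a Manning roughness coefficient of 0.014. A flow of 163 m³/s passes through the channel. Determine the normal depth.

Manning's equation rearranged: A R^(2/3) = nQ / (1·√S) = 0.014 × 163 / (√0.0013) = 63.29.
Trying y = 4.18 m: A R^(2/3) = 39.6 — short.
Trying y = 7.58 m: A R^(2/3) = 82.92 — over.
Trying y = 6.07 m: A R^(2/3) = 63.33 — close enough.

y_n = 6.07 m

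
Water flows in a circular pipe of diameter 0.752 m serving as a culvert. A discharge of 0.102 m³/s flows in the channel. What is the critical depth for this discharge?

At critical depth, Q² T / (g A³) = 1, i.e. A³/T = Q²/g = 0.102²/9.81 = 0.001061.
At y = 0.208 m: A³/T = 0.00149 — high.
At y = 0.139 m: A³/T = 0.0003086 — low.
At y = 0.191 m: A³/T = 0.001069 — close enough.

y_c = 0.191 m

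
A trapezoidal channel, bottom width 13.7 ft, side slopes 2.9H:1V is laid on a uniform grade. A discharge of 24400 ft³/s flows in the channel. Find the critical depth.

y_c = 19.1 ft

At critical depth, Q² T / (g A³) = 1, i.e. A³/T = Q²/g = 24400²/32.2 = 18490000.
Try y = 17 ft: A³/T = 10940000 — low.
Try y = 22.5 ft: A³/T = 38870000 — high.
Try y = 19.1 ft: A³/T = 18460000 — ≈ 18490000.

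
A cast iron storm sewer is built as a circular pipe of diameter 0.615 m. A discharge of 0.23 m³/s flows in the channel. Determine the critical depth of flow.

y_c = 0.308 m

At critical depth, Q² T / (g A³) = 1, i.e. A³/T = Q²/g = 0.23²/9.81 = 0.005392.
At y = 0.233 m: A³/T = 0.00184 — short.
At y = 0.308 m: A³/T = 0.005361 — close enough.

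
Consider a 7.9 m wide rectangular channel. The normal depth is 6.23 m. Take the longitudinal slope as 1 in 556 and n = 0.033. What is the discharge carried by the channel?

Q = 114 m³/s

Flow area A = b·y = 7.9 × 6.23 = 49.22 m². Wetted perimeter P = b + 2y = 7.9 + 2×6.23 = 20.36 m.
Hydraulic radius R = A/P = 49.22/20.36 = 2.417 m.
Manning's equation: Q = (1/n) A R^(2/3) S^(1/2) = (1/0.033) × 49.22 × 2.417^(2/3) × 0.001799^(1/2) = 114 m³/s.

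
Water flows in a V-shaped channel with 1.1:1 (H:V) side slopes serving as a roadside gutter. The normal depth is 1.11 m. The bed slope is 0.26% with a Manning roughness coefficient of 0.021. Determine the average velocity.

For a triangular section with side slope z = 1.1: A = zy² = 1.1×1.11² = 1.355 m²; P = 2y√(1+z²) = 2×1.11×1.487 = 3.3 m.
Hydraulic radius R = A/P = 1.355/3.3 = 0.4107 m.
From Manning's equation, V = (1/n) R^(2/3) S^(1/2) = (1/0.021) × 0.4107^(2/3) × 0.0026^(1/2) = 1.34 m/s.

V = 1.34 m/s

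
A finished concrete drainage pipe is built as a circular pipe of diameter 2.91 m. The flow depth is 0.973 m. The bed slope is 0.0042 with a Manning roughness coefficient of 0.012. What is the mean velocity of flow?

V = 3.59 m/s

For a circular section of diameter D = 2.91 m at depth y = 0.973 m, the central angle is θ = 2 arccos(1 − 2y/D) = 2.466 rad. Then A = (D²/8)(θ − sin θ) = 1.949 m² and P = Dθ/2 = 3.588 m.
Hydraulic radius R = A/P = 1.949/3.588 = 0.5431 m.
From Manning's equation, V = (1/n) R^(2/3) S^(1/2) = (1/0.012) × 0.5431^(2/3) × 0.0042^(1/2) = 3.59 m/s.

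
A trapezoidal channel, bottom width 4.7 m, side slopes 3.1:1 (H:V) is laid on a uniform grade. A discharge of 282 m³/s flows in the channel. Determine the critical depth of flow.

y_c = 3.74 m

At critical depth, Q² T / (g A³) = 1, i.e. A³/T = Q²/g = 282²/9.81 = 8106.
Trying y = 4.48 m: A³/T = 17780 — high.
Trying y = 2.77 m: A³/T = 2279 — low.
Trying y = 3.74 m: A³/T = 8115 — ≈ 8106.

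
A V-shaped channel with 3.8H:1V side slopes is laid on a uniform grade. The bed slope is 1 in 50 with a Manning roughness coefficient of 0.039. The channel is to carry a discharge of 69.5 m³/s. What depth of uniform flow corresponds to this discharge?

Manning's equation rearranged: A R^(2/3) = nQ / (1·√S) = 0.039 × 69.5 / (√0.02) = 19.17.
Try y = 2.72 m: A R^(2/3) = 33.75 — over.
Try y = 1.79 m: A R^(2/3) = 11.06 — short.
Try y = 2.2 m: A R^(2/3) = 19.17 — ≈ 19.17.

y_n = 2.2 m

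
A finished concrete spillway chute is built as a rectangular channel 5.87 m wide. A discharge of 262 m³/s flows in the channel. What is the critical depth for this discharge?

For a rectangular channel, critical depth y_c = (q²/g)^(1/3) where q = Q/b = 262/5.87 = 44.63 m²/s.
So y_c = (44.63²/9.81)^(1/3) = 5.88 m.

y_c = 5.88 m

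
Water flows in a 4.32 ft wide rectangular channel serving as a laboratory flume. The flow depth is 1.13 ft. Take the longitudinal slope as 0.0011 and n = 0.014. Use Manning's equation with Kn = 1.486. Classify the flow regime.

Flow area A = b·y = 4.32 × 1.13 = 4.882 ft². Wetted perimeter P = b + 2y = 4.32 + 2×1.13 = 6.58 ft.
Hydraulic radius R = A/P = 4.882/6.58 = 0.7419 ft.
V = (1.486/n) R^(2/3) √S = (1.486/0.014) × 0.7419^(2/3) × √0.0011 = 2.885 ft/s. Hydraulic depth D_h = A/T = 4.882/4.32 = 1.13 ft.
Froude number Fr = V/√(g·D_h) = 2.885/√(32.2×1.13) = 0.478, which is less than 1, so the flow is subcritical.

subcritical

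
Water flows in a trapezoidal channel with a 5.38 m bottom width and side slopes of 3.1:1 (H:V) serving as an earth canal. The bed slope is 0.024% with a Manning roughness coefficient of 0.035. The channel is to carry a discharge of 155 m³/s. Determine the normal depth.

Manning's equation rearranged: A R^(2/3) = nQ / (1·√S) = 0.035 × 155 / (√0.00024) = 350.2.
Try y = 7.09 m: A R^(2/3) = 469.2 — over.
Try y = 5.18 m: A R^(2/3) = 222.6 — short.
Try y = 6.28 m: A R^(2/3) = 350.8 — ≈ 350.2.

y_n = 6.28 m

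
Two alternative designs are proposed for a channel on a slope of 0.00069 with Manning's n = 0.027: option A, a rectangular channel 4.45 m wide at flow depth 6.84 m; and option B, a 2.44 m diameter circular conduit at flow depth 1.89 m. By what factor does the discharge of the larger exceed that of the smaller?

Channel A: Flow area A = b·y = 4.45 × 6.84 = 30.44 m². Wetted perimeter P = b + 2y = 4.45 + 2×6.84 = 18.13 m. Hydraulic radius R = A/P = 30.44/18.13 = 1.679 m. Q_A = (1/0.027)·30.44·1.679^(2/3)·√0.00069 = 41.83 m³/s.
Channel B: For a circular section of diameter D = 2.44 m at depth y = 1.89 m, the central angle is θ = 2 arccos(1 − 2y/D) = 4.304 rad. Then A = (D²/8)(θ − sin θ) = 3.886 m² and P = Dθ/2 = 5.251 m. Hydraulic radius R = A/P = 3.886/5.251 = 0.7401 m. Q_B = (1/0.027)·3.886·0.7401^(2/3)·√0.00069 = 3.094 m³/s.
The larger discharge is 41.83 m³/s and the smaller is 3.094 m³/s; the ratio is 13.5.

13.5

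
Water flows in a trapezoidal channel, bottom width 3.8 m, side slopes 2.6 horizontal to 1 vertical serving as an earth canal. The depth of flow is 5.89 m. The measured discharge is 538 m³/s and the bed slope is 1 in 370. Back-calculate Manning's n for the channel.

With bottom width b = 3.8 m and side slope z = 2.6: A = (b + zy)y = (3.8 + 2.6×5.89)×5.89 = 112.6 m²; P = b + 2y√(1+z²) = 3.8 + 2×5.89×2.786 = 36.62 m.
Hydraulic radius R = A/P = 112.6/36.62 = 3.075 m.
Rearranging Manning's equation: n = (1/Q) A R^(2/3) S^(1/2) = (1/538) × 112.6 × 3.075^(2/3) × √0.002703 = 0.023.

n = 0.023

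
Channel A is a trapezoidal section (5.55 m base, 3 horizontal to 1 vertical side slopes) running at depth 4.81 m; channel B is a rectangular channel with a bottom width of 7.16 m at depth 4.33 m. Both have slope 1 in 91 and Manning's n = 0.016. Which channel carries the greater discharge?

Channel A: With bottom width b = 5.55 m and side slope z = 3: A = (b + zy)y = (5.55 + 3×4.81)×4.81 = 96.1 m²; P = b + 2y√(1+z²) = 5.55 + 2×4.81×3.162 = 35.97 m. Hydraulic radius R = A/P = 96.1/35.97 = 2.672 m. Q_A = (1/0.016)·96.1·2.672^(2/3)·√0.01099 = 1212 m³/s.
Channel B: Flow area A = b·y = 7.16 × 4.33 = 31 m². Wetted perimeter P = b + 2y = 7.16 + 2×4.33 = 15.82 m. Hydraulic radius R = A/P = 31/15.82 = 1.96 m. Q_B = (1/0.016)·31·1.96^(2/3)·√0.01099 = 318.1 m³/s.
Q_A = 1212 m³/s vs Q_B = 318.1 m³/s, so channel A carries more.

channel A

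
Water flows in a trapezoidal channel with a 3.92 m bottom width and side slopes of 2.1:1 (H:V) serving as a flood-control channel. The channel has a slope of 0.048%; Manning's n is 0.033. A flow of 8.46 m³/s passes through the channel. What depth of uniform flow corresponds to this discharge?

Manning's equation rearranged: A R^(2/3) = nQ / (1·√S) = 0.033 × 8.46 / (√0.00048) = 12.74.
Trying y = 1.43 m: A R^(2/3) = 9.476 — short.
Trying y = 1.95 m: A R^(2/3) = 17.68 — over.
Trying y = 1.66 m: A R^(2/3) = 12.75 — close enough.

y_n = 1.66 m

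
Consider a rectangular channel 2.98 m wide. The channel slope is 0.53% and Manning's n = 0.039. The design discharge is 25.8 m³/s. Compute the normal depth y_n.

y_n = 4.33 m

Manning's equation rearranged: A R^(2/3) = nQ / (1·√S) = 0.039 × 25.8 / (√0.0053) = 13.82.
Try y = 4.85 m: A R^(2/3) = 15.77 — high.
Try y = 4.33 m: A R^(2/3) = 13.82 — matches.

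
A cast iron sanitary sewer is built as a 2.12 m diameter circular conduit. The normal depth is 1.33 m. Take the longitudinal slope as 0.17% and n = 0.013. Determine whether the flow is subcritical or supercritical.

subcritical

For a circular section of diameter D = 2.12 m at depth y = 1.33 m, the central angle is θ = 2 arccos(1 − 2y/D) = 3.657 rad. Then A = (D²/8)(θ − sin θ) = 2.331 m² and P = Dθ/2 = 3.876 m.
Hydraulic radius R = A/P = 2.331/3.876 = 0.6014 m.
V = (1/n) R^(2/3) √S = (1/0.013) × 0.6014^(2/3) × √0.0017 = 2.26 m/s. Hydraulic depth D_h = A/T = 2.331/2.05 = 1.137 m.
Froude number Fr = V/√(g·D_h) = 2.26/√(9.81×1.137) = 0.677, which is less than 1, so the flow is subcritical.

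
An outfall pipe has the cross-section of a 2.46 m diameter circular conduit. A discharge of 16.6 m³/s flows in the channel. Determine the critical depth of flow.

y_c = 1.88 m

At critical depth, Q² T / (g A³) = 1, i.e. A³/T = Q²/g = 16.6²/9.81 = 28.09.
Trying y = 2.29 m: A³/T = 78.48 — high.
Trying y = 1.6 m: A³/T = 14.94 — low.
Trying y = 1.88 m: A³/T = 28.35 — close enough.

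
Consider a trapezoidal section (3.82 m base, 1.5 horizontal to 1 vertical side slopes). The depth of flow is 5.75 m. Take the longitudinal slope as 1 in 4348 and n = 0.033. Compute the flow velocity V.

V = 0.938 m/s

With bottom width b = 3.82 m and side slope z = 1.5: A = (b + zy)y = (3.82 + 1.5×5.75)×5.75 = 71.56 m²; P = b + 2y√(1+z²) = 3.82 + 2×5.75×1.803 = 24.55 m.
Hydraulic radius R = A/P = 71.56/24.55 = 2.915 m.
From Manning's equation, V = (1/n) R^(2/3) S^(1/2) = (1/0.033) × 2.915^(2/3) × 0.00023^(1/2) = 0.938 m/s.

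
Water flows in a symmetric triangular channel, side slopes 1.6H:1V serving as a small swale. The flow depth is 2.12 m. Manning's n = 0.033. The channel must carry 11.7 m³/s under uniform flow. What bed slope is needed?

For a triangular section with side slope z = 1.6: A = zy² = 1.6×2.12² = 7.191 m²; P = 2y√(1+z²) = 2×2.12×1.887 = 8 m.
Hydraulic radius R = A/P = 7.191/8 = 0.8989 m.
From Manning's equation, S = [nQ / (1 A R^(2/3))]² = [0.033 × 11.7 / (1 × 7.191 × 0.8989^(2/3))]² = 0.00332.

S = 0.00332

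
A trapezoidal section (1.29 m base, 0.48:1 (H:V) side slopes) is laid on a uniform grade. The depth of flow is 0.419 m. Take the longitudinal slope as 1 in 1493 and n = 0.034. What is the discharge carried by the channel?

With bottom width b = 1.29 m and side slope z = 0.48: A = (b + zy)y = (1.29 + 0.48×0.419)×0.419 = 0.6248 m²; P = b + 2y√(1+z²) = 1.29 + 2×0.419×1.109 = 2.22 m.
Hydraulic radius R = A/P = 0.6248/2.22 = 0.2815 m.
Manning's equation: Q = (1/n) A R^(2/3) S^(1/2) = (1/0.034) × 0.6248 × 0.2815^(2/3) × 0.0006698^(1/2) = 0.204 m³/s.

Q = 0.204 m³/s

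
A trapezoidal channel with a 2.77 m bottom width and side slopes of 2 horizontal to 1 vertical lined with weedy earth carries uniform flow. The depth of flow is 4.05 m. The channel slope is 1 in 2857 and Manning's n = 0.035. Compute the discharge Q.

Q = 38.7 m³/s

With bottom width b = 2.77 m and side slope z = 2: A = (b + zy)y = (2.77 + 2×4.05)×4.05 = 44.02 m²; P = b + 2y√(1+z²) = 2.77 + 2×4.05×2.236 = 20.88 m.
Hydraulic radius R = A/P = 44.02/20.88 = 2.108 m.
Manning's equation: Q = (1/n) A R^(2/3) S^(1/2) = (1/0.035) × 44.02 × 2.108^(2/3) × 0.00035^(1/2) = 38.7 m³/s.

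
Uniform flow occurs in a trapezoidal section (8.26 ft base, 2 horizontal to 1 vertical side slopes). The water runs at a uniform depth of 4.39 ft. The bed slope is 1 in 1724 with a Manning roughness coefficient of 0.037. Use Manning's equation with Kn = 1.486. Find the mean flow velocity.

With bottom width b = 8.26 ft and side slope z = 2: A = (b + zy)y = (8.26 + 2×4.39)×4.39 = 74.81 ft²; P = b + 2y√(1+z²) = 8.26 + 2×4.39×2.236 = 27.89 ft.
Hydraulic radius R = A/P = 74.81/27.89 = 2.682 ft.
From Manning's equation, V = (1.486/n) R^(2/3) S^(1/2) = (1.486/0.037) × 2.682^(2/3) × 0.00058^(1/2) = 1.87 ft/s.

V = 1.87 ft/s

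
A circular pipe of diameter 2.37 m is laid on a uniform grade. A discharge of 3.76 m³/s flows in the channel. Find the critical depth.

At critical depth, Q² T / (g A³) = 1, i.e. A³/T = Q²/g = 3.76²/9.81 = 1.441.
Try y = 0.699 m: A³/T = 0.5943 — too small.
Try y = 0.968 m: A³/T = 2.088 — too large.
Try y = 0.879 m: A³/T = 1.441 — ≈ 1.441.

y_c = 0.879 m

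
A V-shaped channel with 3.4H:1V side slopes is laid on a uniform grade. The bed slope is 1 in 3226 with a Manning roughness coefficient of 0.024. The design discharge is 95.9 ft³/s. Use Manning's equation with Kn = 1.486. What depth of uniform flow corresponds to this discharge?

y_n = 4.07 ft

Manning's equation rearranged: A R^(2/3) = nQ / (1.486·√S) = 0.024 × 95.9 / (1.486 × √0.00031) = 87.97.
Try y = 3.2 ft: A R^(2/3) = 46.33 — short.
Try y = 5.07 ft: A R^(2/3) = 158.1 — over.
Try y = 4.07 ft: A R^(2/3) = 87.98 — close enough.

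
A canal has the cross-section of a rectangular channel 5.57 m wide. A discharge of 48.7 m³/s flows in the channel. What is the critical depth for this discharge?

For a rectangular channel, critical depth y_c = (q²/g)^(1/3) where q = Q/b = 48.7/5.57 = 8.743 m²/s.
So y_c = (8.743²/9.81)^(1/3) = 1.98 m.

y_c = 1.98 m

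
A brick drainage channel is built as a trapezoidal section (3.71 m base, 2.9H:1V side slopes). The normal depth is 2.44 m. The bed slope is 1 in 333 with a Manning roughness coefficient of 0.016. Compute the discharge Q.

With bottom width b = 3.71 m and side slope z = 2.9: A = (b + zy)y = (3.71 + 2.9×2.44)×2.44 = 26.32 m²; P = b + 2y√(1+z²) = 3.71 + 2×2.44×3.068 = 18.68 m.
Hydraulic radius R = A/P = 26.32/18.68 = 1.409 m.
Manning's equation: Q = (1/n) A R^(2/3) S^(1/2) = (1/0.016) × 26.32 × 1.409^(2/3) × 0.003003^(1/2) = 113 m³/s.

Q = 113 m³/s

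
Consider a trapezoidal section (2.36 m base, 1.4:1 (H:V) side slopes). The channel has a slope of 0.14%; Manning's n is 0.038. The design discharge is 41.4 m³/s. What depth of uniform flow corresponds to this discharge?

Manning's equation rearranged: A R^(2/3) = nQ / (1·√S) = 0.038 × 41.4 / (√0.0014) = 42.05.
Trying y = 3.07 m: A R^(2/3) = 27.75 — low.
Trying y = 3.7 m: A R^(2/3) = 42.02 — matches.

y_n = 3.7 m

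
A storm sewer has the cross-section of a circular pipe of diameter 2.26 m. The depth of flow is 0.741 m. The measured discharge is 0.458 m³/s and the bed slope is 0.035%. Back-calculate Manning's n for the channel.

For a circular section of diameter D = 2.26 m at depth y = 0.741 m, the central angle is θ = 2 arccos(1 − 2y/D) = 2.439 rad. Then A = (D²/8)(θ − sin θ) = 1.144 m² and P = Dθ/2 = 2.756 m.
Hydraulic radius R = A/P = 1.144/2.756 = 0.4152 m.
Rearranging Manning's equation: n = (1/Q) A R^(2/3) S^(1/2) = (1/0.458) × 1.144 × 0.4152^(2/3) × √0.00035 = 0.026.

n = 0.026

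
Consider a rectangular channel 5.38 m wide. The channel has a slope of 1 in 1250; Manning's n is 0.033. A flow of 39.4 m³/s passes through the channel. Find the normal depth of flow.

y_n = 5.71 m

Manning's equation rearranged: A R^(2/3) = nQ / (1·√S) = 0.033 × 39.4 / (√0.0008) = 45.97.
At y = 6.4 m: A R^(2/3) = 52.71 — high.
At y = 4.52 m: A R^(2/3) = 34.45 — low.
At y = 5.71 m: A R^(2/3) = 45.94 — matches.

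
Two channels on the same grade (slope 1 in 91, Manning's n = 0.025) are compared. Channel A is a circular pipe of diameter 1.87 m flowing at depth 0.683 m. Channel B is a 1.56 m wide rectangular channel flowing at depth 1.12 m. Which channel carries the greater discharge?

Channel A: For a circular section of diameter D = 1.87 m at depth y = 0.683 m, the central angle is θ = 2 arccos(1 − 2y/D) = 2.596 rad. Then A = (D²/8)(θ − sin θ) = 0.9078 m² and P = Dθ/2 = 2.427 m. Hydraulic radius R = A/P = 0.9078/2.427 = 0.374 m. Q_A = (1/0.025)·0.9078·0.374^(2/3)·√0.01099 = 1.976 m³/s.
Channel B: Flow area A = b·y = 1.56 × 1.12 = 1.747 m². Wetted perimeter P = b + 2y = 1.56 + 2×1.12 = 3.8 m. Hydraulic radius R = A/P = 1.747/3.8 = 0.4598 m. Q_B = (1/0.025)·1.747·0.4598^(2/3)·√0.01099 = 4.364 m³/s.
Q_A = 1.976 m³/s vs Q_B = 4.364 m³/s, so channel B carries more.

channel B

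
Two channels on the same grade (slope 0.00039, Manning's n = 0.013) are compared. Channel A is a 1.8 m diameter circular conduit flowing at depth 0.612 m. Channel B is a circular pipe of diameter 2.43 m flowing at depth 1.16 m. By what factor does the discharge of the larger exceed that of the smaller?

Channel A: For a circular section of diameter D = 1.8 m at depth y = 0.612 m, the central angle is θ = 2 arccos(1 − 2y/D) = 2.49 rad. Then A = (D²/8)(θ − sin θ) = 0.7629 m² and P = Dθ/2 = 2.241 m. Hydraulic radius R = A/P = 0.7629/2.241 = 0.3404 m. Q_A = (1/0.013)·0.7629·0.3404^(2/3)·√0.00039 = 0.5651 m³/s.
Channel B: For a circular section of diameter D = 2.43 m at depth y = 1.16 m, the central angle is θ = 2 arccos(1 − 2y/D) = 3.051 rad. Then A = (D²/8)(θ − sin θ) = 2.185 m² and P = Dθ/2 = 3.707 m. Hydraulic radius R = A/P = 2.185/3.707 = 0.5895 m. Q_B = (1/0.013)·2.185·0.5895^(2/3)·√0.00039 = 2.334 m³/s.
The larger discharge is 2.334 m³/s and the smaller is 0.5651 m³/s; the ratio is 4.13.

4.13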